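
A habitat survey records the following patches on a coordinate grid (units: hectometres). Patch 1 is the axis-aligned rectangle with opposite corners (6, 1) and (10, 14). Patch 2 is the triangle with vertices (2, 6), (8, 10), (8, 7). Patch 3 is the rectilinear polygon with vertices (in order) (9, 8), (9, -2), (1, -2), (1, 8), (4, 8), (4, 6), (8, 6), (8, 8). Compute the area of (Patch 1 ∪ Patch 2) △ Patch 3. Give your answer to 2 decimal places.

|Patch 1 ∪ Patch 2| = 56.
|(Patch 1 ∪ Patch 2) ∩ Patch 3| = 18.
|(Patch 1 ∪ Patch 2) △ Patch 3| = 56 + 72 − 36 = 92.00.

92.00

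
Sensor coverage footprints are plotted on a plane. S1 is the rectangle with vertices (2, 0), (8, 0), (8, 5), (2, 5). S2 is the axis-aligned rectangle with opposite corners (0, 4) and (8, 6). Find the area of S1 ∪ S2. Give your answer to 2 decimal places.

40.00

By inclusion–exclusion:
Individual areas: |S1| = 30, |S2| = 16.
|S1∩S2|: x∈[2,8], y∈[4,5] → 6·1 = 6.
|S1 ∪ S2| = 46 − 6 = 40.00.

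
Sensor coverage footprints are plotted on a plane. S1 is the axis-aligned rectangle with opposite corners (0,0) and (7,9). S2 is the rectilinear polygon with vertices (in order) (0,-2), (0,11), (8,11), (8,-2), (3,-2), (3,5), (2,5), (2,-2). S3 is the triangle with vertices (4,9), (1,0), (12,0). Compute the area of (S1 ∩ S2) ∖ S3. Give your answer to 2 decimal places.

|S1 ∩ S2| = 58.
|(S1 ∩ S2) ∩ S3| = 31.1042.
|(S1 ∩ S2) ∖ S3| = 58 − 31.1042 = 26.90.

26.90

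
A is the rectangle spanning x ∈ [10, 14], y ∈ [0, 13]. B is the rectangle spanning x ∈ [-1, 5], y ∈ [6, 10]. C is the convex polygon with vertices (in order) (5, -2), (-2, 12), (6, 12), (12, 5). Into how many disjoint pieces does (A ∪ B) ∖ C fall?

2

(A ∪ B) ∖ C splits into 2 disjoint pieces (area 47.6667, area 4).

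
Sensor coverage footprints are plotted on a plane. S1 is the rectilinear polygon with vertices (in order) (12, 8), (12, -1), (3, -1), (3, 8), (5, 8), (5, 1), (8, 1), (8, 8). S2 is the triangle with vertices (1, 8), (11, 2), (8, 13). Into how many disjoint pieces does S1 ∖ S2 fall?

S1 ∖ S2 is a single connected region.

1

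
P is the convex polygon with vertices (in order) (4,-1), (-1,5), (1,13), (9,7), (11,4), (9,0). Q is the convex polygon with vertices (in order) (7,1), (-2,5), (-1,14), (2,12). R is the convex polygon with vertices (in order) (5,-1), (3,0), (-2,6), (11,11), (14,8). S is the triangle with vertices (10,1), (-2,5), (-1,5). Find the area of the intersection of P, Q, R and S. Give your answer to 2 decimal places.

The intersection is the polygon with vertices (6.464,2.179), (-0.615,4.538), (-1,5), (6.406,2.307).
By the shoelace formula its area is 1.58.

1.58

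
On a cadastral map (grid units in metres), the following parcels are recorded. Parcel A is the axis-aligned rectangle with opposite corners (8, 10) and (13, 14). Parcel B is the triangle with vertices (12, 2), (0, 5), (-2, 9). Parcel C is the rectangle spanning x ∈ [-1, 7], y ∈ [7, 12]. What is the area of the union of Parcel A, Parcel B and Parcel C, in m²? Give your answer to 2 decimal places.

By inclusion–exclusion:
Individual areas: |Parcel A| = 20, |Parcel B| = 21, |Parcel C| = 40.
|Parcel A∩Parcel B| = 0.
|Parcel A∩Parcel C| = 0 (no overlap).
|Parcel B∩Parcel C| = 2.25.
|Parcel A∩Parcel B∩Parcel C| = 0.
|Parcel A ∪ Parcel B ∪ Parcel C| = 81 − 2.25 + 0 = 78.75.

78.75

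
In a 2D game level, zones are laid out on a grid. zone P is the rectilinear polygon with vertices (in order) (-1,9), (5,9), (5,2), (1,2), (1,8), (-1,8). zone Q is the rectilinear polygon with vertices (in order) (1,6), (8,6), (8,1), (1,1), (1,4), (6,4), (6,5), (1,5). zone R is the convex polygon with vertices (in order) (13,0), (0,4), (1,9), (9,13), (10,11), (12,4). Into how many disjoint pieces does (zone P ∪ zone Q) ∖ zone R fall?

2

(zone P ∪ zone Q) ∖ zone R splits into 2 disjoint pieces (area 11.3077, area 1.9).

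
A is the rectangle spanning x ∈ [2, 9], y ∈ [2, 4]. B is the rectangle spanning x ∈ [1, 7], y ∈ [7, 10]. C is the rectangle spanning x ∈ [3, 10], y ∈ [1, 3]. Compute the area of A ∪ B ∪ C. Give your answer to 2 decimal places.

40.00

By inclusion–exclusion:
Individual areas: |A| = 14, |B| = 18, |C| = 14.
|A∩B| = 0 (no overlap).
|A∩C|: x∈[3,9], y∈[2,3] → 6·1 = 6.
|B∩C| = 0 (no overlap).
|A∩B∩C| = 0.
|A ∪ B ∪ C| = 46 − 6 + 0 = 40.00.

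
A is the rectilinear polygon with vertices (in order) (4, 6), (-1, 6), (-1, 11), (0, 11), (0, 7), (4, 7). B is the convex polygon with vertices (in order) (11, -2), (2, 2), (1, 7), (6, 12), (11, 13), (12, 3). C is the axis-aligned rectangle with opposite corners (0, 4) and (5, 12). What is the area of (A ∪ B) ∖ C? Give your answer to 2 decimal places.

98.90

|A ∪ B| = 119.1.
|(A ∪ B) ∩ C| = 20.2.
|(A ∪ B) ∖ C| = 119.1 − 20.2 = 98.90.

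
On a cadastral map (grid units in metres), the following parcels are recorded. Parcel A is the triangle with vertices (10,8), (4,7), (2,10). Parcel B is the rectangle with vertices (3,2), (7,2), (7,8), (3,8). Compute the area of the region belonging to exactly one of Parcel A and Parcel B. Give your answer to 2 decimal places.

28.83

|Parcel A| = 10, |Parcel B| = 24, |Parcel A∩Parcel B| = 2.5833.
|Parcel A △ Parcel B| = |Parcel A| + |Parcel B| − 2·|Parcel A∩Parcel B| = 10 + 24 − 5.1667 = 28.83.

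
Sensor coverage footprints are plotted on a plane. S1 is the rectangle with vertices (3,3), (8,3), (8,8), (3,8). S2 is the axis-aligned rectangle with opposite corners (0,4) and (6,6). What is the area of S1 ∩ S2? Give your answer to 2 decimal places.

6.00

|S1∩S2|: x∈[3,6], y∈[4,6] → 3·2 = 6.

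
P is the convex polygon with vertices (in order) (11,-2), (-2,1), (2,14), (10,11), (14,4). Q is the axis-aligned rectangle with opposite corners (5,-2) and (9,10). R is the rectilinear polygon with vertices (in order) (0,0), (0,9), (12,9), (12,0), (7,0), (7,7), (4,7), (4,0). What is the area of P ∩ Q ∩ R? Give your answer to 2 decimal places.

The intersection is the polygon with vertices (5,9), (9,9), (9,0), (7,0), (7,7), (5,7).
By the shoelace formula its area is 22.00.

22.00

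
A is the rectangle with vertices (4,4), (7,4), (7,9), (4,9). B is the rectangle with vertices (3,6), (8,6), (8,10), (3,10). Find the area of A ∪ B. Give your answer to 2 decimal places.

26.00

By inclusion–exclusion:
Individual areas: |A| = 15, |B| = 20.
|A∩B|: x∈[4,7], y∈[6,9] → 3·3 = 9.
|A ∪ B| = 35 − 9 = 26.00.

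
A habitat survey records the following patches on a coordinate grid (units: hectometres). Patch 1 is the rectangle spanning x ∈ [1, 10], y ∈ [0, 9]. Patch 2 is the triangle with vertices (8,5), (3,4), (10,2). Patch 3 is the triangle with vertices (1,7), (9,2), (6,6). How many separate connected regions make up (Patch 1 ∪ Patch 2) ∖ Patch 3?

(Patch 1 ∪ Patch 2) ∖ Patch 3 is a single connected region.

1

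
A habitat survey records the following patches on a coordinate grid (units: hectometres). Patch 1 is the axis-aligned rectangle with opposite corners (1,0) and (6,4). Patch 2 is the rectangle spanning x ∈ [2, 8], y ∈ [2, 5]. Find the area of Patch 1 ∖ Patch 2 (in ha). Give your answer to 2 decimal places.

12.00

|Patch 1∩Patch 2|: x∈[2,6], y∈[2,4] → 4·2 = 8.
|Patch 1| = 20.
|Patch 1 ∖ Patch 2| = |Patch 1| − |Patch 1∩Patch 2| = 20 − 8 = 12.00.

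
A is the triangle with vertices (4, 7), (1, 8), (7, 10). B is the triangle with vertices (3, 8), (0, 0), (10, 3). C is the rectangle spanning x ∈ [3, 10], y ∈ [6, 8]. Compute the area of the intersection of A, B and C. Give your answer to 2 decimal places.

The intersection is the polygon with vertices (4.167,7.167), (4,7), (3,7.333), (3,8).
By the shoelace formula its area is 0.50.

0.50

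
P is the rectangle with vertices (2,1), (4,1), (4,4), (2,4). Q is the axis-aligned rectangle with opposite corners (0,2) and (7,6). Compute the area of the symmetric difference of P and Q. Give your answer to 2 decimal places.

|P∩Q|: x∈[2,4], y∈[2,4] → 2·2 = 4.
|P △ Q| = |P| + |Q| − 2·|P∩Q| = 6 + 28 − 8 = 26.00.

26.00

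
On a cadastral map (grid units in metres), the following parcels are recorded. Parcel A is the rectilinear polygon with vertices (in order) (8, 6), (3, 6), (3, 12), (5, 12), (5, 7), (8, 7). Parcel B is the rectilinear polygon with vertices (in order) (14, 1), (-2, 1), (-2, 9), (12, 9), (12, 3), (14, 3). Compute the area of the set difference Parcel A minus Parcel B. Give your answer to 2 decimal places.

|Parcel A| = 15, |Parcel A∩Parcel B| = 9.
|Parcel A ∖ Parcel B| = |Parcel A| − |Parcel A∩Parcel B| = 15 − 9 = 6.00.

6.00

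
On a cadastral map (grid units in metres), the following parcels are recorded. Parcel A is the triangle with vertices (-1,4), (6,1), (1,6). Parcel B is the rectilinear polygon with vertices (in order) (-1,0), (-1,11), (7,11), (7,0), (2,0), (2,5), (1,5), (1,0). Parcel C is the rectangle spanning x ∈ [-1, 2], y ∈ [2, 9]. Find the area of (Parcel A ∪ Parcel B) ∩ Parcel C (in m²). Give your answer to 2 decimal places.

20.07

|Parcel A ∪ Parcel B| = 85.0714.
|(Parcel A ∪ Parcel B) ∩ Parcel C| = 20.07.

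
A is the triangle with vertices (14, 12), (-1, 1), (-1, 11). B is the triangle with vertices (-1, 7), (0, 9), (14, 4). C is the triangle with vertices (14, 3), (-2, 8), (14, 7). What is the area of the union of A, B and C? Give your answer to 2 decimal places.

By inclusion–exclusion:
Individual areas: |A| = 75, |B| = 16.5, |C| = 32.
|A∩B| = 11.5593.
|A∩C| = 8.8567.
|B∩C| = 12.047.
|A∩B∩C| = 7.1062.
|A ∪ B ∪ C| = 123.5 − 32.4629 + 7.1062 = 98.14.

98.14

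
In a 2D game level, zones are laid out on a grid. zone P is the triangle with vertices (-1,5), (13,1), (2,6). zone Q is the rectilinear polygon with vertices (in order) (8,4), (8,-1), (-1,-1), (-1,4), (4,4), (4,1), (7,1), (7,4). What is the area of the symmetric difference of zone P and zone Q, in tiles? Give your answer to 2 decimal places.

46.50

|zone P| = 13, |zone Q| = 36, |zone P∩zone Q| = 1.25.
|zone P △ zone Q| = |zone P| + |zone Q| − 2·|zone P∩zone Q| = 13 + 36 − 2.5 = 46.50.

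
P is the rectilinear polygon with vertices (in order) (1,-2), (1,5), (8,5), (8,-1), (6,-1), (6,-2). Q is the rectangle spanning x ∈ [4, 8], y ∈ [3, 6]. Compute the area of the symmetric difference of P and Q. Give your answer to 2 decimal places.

43.00

|P| = 47, |Q| = 12, |P∩Q| = 8.
|P △ Q| = |P| + |Q| − 2·|P∩Q| = 47 + 12 − 16 = 43.00.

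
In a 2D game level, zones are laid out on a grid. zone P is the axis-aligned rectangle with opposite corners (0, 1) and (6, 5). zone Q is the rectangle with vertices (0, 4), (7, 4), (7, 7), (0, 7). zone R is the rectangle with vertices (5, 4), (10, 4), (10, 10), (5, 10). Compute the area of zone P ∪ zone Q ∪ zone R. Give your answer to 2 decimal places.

By inclusion–exclusion:
Individual areas: |zone P| = 24, |zone Q| = 21, |zone R| = 30.
|zone P∩zone Q|: x∈[0,6], y∈[4,5] → 6·1 = 6.
|zone P∩zone R|: x∈[5,6], y∈[4,5] → 1·1 = 1.
|zone Q∩zone R|: x∈[5,7], y∈[4,7] → 2·3 = 6.
|zone P∩zone Q∩zone R| = 1.
|zone P ∪ zone Q ∪ zone R| = 75 − 13 + 1 = 63.00.

63.00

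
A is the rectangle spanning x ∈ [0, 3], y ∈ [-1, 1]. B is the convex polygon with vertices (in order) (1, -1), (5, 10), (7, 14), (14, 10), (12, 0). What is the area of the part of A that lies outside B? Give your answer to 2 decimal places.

2.91

|A| = 6, |A∩B| = 3.0909.
|A ∖ B| = |A| − |A∩B| = 6 − 3.0909 = 2.91.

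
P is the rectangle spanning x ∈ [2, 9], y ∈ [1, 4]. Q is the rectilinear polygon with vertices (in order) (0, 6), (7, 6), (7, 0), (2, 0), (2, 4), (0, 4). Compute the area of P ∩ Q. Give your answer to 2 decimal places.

The intersection is the polygon with vertices (7,4), (7,1), (2,1), (2,4).
By the shoelace formula its area is 15.00.

15.00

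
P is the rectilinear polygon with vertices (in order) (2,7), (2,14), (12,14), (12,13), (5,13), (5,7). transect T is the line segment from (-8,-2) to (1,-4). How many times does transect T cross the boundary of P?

The segment lies entirely outside P and never meets its boundary.

0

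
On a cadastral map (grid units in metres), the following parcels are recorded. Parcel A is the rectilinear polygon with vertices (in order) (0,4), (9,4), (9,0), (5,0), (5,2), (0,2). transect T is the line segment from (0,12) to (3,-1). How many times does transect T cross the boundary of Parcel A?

2

The segment meets the boundary at (2.308,2), (1.846,4).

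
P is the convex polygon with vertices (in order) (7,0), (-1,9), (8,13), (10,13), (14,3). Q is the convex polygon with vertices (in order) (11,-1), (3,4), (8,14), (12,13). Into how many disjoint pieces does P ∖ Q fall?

P ∖ Q splits into 3 disjoint pieces (area 3.3178, area 27.2814, area 9.4424).

3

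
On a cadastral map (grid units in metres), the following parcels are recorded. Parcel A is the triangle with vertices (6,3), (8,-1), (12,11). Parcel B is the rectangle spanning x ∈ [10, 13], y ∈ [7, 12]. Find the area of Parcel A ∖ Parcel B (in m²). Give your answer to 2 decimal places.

17.33

|Parcel A| = 20, |Parcel A∩Parcel B| = 2.6667.
|Parcel A ∖ Parcel B| = |Parcel A| − |Parcel A∩Parcel B| = 20 − 2.6667 = 17.33.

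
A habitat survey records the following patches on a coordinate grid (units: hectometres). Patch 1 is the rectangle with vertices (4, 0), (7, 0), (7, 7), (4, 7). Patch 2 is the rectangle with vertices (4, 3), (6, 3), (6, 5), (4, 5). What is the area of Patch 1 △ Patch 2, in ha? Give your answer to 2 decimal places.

|Patch 1∩Patch 2|: x∈[4,6], y∈[3,5] → 2·2 = 4.
|Patch 1 △ Patch 2| = |Patch 1| + |Patch 2| − 2·|Patch 1∩Patch 2| = 21 + 4 − 8 = 17.00.

17.00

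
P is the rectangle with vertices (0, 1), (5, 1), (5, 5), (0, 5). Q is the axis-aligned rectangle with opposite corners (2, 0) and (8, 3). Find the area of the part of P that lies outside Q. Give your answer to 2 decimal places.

|P∩Q|: x∈[2,5], y∈[1,3] → 3·2 = 6.
|P| = 20.
|P ∖ Q| = |P| − |P∩Q| = 20 − 6 = 14.00.

14.00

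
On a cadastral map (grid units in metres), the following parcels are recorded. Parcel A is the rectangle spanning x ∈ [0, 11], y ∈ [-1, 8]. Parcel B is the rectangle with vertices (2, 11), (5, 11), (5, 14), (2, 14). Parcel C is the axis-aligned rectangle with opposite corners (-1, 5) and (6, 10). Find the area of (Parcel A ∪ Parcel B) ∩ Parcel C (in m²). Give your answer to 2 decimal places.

18.00

The region (Parcel A ∪ Parcel B) ∩ Parcel C is the polygon with vertices (0,8), (6,8), (6,5), (0,5).
By the shoelace formula its area is 18.00.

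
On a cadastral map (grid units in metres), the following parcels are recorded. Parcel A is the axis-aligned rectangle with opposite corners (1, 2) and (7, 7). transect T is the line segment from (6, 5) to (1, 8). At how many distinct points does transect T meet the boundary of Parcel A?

1

The segment meets the boundary at (2.667,7).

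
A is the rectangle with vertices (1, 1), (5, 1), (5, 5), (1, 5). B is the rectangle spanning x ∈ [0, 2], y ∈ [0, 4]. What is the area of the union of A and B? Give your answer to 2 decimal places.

21.00

By inclusion–exclusion:
Individual areas: |A| = 16, |B| = 8.
|A∩B|: x∈[1,2], y∈[1,4] → 1·3 = 3.
|A ∪ B| = 24 − 3 = 21.00.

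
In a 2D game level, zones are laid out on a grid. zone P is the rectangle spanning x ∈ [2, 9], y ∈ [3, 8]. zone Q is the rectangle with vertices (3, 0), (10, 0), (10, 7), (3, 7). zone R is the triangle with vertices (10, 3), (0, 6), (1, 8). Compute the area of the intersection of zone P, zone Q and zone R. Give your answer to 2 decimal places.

6.13

The intersection is the polygon with vertices (3,6.889), (9,3.556), (9,3.3), (3,5.1).
By the shoelace formula its area is 6.13.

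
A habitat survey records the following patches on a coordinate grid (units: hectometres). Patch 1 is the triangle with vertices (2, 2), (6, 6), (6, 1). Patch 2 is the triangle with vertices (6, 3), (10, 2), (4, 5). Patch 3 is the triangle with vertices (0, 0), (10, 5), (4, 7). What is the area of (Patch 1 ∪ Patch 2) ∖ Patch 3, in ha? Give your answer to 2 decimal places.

|Patch 1 ∪ Patch 2| = 12.0833.
|(Patch 1 ∪ Patch 2) ∩ Patch 3| = 7.9167.
|(Patch 1 ∪ Patch 2) ∖ Patch 3| = 12.0833 − 7.9167 = 4.17.

4.17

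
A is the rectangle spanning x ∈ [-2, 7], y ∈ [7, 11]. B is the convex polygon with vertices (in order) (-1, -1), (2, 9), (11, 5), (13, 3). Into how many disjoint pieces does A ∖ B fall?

1

A ∖ B is a single connected region.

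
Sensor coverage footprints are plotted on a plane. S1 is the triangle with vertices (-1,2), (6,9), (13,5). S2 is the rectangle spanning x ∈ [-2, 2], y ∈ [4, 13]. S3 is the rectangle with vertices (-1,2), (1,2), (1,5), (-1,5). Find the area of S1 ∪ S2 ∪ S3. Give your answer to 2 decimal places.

By inclusion–exclusion:
Individual areas: |S1| = 38.5, |S2| = 36, |S3| = 6.
|S1∩S2| = 0.5.
|S1∩S3| = 1.5714.
|S2∩S3|: x∈[-1,1], y∈[4,5] → 2·1 = 2.
|S1∩S2∩S3| = 0.
|S1 ∪ S2 ∪ S3| = 80.5 − 4.0714 + 0 = 76.43.

76.43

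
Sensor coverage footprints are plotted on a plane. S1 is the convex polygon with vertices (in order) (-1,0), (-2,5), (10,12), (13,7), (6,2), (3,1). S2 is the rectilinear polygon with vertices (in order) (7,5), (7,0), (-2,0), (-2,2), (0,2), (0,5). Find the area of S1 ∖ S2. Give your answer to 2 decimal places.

61.46

|S1| = 90, |S1∩S2| = 28.5429.
|S1 ∖ S2| = |S1| − |S1∩S2| = 90 − 28.5429 = 61.46.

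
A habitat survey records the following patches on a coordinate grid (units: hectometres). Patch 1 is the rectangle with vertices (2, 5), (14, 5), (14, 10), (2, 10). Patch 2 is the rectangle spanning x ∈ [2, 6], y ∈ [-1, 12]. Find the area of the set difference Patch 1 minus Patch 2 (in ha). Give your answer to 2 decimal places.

40.00

|Patch 1∩Patch 2|: x∈[2,6], y∈[5,10] → 4·5 = 20.
|Patch 1| = 60.
|Patch 1 ∖ Patch 2| = |Patch 1| − |Patch 1∩Patch 2| = 60 − 20 = 40.00.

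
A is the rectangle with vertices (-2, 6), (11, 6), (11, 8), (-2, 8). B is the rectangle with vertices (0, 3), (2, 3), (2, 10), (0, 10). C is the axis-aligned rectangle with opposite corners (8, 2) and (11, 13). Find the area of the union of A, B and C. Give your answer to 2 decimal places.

By inclusion–exclusion:
Individual areas: |A| = 26, |B| = 14, |C| = 33.
|A∩B|: x∈[0,2], y∈[6,8] → 2·2 = 4.
|A∩C|: x∈[8,11], y∈[6,8] → 3·2 = 6.
|B∩C| = 0 (no overlap).
|A∩B∩C| = 0.
|A ∪ B ∪ C| = 73 − 10 + 0 = 63.00.

63.00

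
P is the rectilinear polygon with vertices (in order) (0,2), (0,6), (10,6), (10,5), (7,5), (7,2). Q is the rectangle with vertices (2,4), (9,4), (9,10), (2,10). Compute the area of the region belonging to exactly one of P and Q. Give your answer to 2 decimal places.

|P| = 31, |Q| = 42, |P∩Q| = 12.
|P △ Q| = |P| + |Q| − 2·|P∩Q| = 31 + 42 − 24 = 49.00.

49.00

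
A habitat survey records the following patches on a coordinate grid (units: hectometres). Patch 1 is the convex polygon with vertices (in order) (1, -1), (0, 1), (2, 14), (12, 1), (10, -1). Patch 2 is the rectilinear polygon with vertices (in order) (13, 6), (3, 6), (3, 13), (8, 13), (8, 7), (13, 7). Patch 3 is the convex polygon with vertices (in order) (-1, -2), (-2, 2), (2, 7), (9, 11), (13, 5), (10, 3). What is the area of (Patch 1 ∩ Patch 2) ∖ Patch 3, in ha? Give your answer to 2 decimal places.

|Patch 1 ∩ Patch 2| = 17.2654.
|(Patch 1 ∩ Patch 2) ∩ Patch 3| = 10.2381.
|(Patch 1 ∩ Patch 2) ∖ Patch 3| = 17.2654 − 10.2381 = 7.03.

7.03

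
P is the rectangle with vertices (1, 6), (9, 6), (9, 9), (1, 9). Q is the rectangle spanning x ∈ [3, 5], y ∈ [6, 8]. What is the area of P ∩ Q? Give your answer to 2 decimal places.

4.00

|P∩Q|: x∈[3,5], y∈[6,8] → 2·2 = 4.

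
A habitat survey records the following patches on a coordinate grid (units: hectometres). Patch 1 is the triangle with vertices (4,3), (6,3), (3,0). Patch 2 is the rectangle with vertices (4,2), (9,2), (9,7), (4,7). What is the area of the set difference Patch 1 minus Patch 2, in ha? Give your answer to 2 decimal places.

|Patch 1| = 3, |Patch 1∩Patch 2| = 1.5.
|Patch 1 ∖ Patch 2| = |Patch 1| − |Patch 1∩Patch 2| = 3 − 1.5 = 1.50.

1.50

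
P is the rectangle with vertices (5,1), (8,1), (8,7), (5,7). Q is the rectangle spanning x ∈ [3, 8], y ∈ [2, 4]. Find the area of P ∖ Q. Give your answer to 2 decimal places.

12.00

|P∩Q|: x∈[5,8], y∈[2,4] → 3·2 = 6.
|P| = 18.
|P ∖ Q| = |P| − |P∩Q| = 18 − 6 = 12.00.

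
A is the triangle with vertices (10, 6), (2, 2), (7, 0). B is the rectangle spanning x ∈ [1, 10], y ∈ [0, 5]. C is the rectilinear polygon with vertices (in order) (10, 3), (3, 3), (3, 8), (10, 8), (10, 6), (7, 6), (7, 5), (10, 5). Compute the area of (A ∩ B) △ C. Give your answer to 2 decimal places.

37.25

|A ∩ B| = 17.25.
|(A ∩ B) ∩ C| = 6.
|(A ∩ B) △ C| = 17.25 + 32 − 12 = 37.25.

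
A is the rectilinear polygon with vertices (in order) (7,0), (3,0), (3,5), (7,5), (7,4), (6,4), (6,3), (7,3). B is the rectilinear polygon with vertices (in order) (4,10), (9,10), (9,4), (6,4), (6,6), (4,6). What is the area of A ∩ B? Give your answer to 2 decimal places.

The intersection is the polygon with vertices (7,5), (7,4), (6,4), (6,5).
By the shoelace formula its area is 1.00.

1.00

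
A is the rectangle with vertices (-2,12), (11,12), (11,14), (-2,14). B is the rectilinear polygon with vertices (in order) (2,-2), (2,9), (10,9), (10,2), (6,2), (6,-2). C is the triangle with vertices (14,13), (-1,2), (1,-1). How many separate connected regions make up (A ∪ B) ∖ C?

3

(A ∪ B) ∖ C splits into 3 disjoint pieces (area 26, area 35.0769, area 15.7091).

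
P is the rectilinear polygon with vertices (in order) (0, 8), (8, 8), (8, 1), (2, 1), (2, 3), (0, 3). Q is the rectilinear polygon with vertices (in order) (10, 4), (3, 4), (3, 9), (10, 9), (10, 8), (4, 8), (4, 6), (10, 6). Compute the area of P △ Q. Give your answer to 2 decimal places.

51.00

|P| = 52, |Q| = 23, |P∩Q| = 12.
|P △ Q| = |P| + |Q| − 2·|P∩Q| = 52 + 23 − 24 = 51.00.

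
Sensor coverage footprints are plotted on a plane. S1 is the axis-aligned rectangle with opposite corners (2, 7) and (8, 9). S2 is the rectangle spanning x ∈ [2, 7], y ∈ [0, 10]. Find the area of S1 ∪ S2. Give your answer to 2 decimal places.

52.00

By inclusion–exclusion:
Individual areas: |S1| = 12, |S2| = 50.
|S1∩S2|: x∈[2,7], y∈[7,9] → 5·2 = 10.
|S1 ∪ S2| = 62 − 10 = 52.00.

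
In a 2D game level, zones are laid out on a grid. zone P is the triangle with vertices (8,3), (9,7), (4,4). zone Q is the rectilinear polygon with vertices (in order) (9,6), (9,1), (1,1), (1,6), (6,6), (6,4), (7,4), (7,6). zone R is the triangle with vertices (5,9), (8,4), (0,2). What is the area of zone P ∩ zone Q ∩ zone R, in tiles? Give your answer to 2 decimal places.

The intersection is the polygon with vertices (4,4), (6,5.2), (6,4), (7,4), (7,5.667), (8,4), (6,3.5).
By the shoelace formula its area is 3.03.

3.03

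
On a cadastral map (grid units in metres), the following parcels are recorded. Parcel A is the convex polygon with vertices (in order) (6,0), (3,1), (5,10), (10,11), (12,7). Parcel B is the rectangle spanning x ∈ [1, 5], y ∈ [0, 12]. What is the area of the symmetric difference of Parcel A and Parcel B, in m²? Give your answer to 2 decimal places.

|Parcel A| = 59, |Parcel B| = 48, |Parcel A∩Parcel B| = 9.6667.
|Parcel A △ Parcel B| = |Parcel A| + |Parcel B| − 2·|Parcel A∩Parcel B| = 59 + 48 − 19.3333 = 87.67.

87.67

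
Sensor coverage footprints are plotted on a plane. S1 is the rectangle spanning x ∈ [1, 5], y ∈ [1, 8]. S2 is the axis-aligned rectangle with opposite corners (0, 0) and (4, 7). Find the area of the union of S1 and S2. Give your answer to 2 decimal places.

By inclusion–exclusion:
Individual areas: |S1| = 28, |S2| = 28.
|S1∩S2|: x∈[1,4], y∈[1,7] → 3·6 = 18.
|S1 ∪ S2| = 56 − 18 = 38.00.

38.00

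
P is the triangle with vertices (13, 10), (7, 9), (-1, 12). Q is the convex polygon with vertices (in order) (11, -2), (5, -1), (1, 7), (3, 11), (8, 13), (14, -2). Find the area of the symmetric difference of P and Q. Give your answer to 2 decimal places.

|P| = 13, |Q| = 114, |P∩Q| = 8.8043.
|P △ Q| = |P| + |Q| − 2·|P∩Q| = 13 + 114 − 17.6085 = 109.39.

109.39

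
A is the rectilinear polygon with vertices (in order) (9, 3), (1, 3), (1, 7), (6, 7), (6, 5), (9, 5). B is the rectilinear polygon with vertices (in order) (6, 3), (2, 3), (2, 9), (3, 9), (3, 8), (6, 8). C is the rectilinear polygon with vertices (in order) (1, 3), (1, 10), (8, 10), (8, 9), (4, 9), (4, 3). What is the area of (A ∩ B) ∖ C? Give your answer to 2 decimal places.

|A ∩ B| = 16.
|(A ∩ B) ∩ C| = 8.
|(A ∩ B) ∖ C| = 16 − 8 = 8.00.

8.00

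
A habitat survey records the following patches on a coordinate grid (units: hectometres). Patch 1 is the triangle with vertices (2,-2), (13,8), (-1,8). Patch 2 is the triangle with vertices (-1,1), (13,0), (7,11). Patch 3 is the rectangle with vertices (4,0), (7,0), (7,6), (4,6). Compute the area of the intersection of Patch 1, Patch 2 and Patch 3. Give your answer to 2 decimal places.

The intersection is the polygon with vertices (4,0.643), (4,6), (7,6), (7,2.546), (4.841,0.583).
By the shoelace formula its area is 14.11.

14.11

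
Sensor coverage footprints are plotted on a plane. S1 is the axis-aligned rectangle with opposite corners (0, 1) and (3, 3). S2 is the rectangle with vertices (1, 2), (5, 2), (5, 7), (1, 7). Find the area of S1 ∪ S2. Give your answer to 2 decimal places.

24.00

By inclusion–exclusion:
Individual areas: |S1| = 6, |S2| = 20.
|S1∩S2|: x∈[1,3], y∈[2,3] → 2·1 = 2.
|S1 ∪ S2| = 26 − 2 = 24.00.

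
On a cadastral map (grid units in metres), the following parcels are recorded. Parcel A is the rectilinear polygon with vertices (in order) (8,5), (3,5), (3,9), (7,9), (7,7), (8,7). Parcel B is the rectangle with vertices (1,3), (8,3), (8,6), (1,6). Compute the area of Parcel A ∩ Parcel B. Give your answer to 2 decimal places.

The intersection is the polygon with vertices (3,5), (3,6), (8,6), (8,5).
By the shoelace formula its area is 5.00.

5.00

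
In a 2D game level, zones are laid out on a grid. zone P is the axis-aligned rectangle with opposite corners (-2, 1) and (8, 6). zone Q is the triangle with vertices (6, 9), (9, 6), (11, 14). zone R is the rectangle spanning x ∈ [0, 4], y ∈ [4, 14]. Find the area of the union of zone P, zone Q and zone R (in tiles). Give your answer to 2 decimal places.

By inclusion–exclusion:
Individual areas: |zone P| = 50, |zone Q| = 15, |zone R| = 40.
|zone P∩zone Q| = 0.
|zone P∩zone R|: x∈[0,4], y∈[4,6] → 4·2 = 8.
|zone Q∩zone R| = 0.
|zone P∩zone Q∩zone R| = 0.
|zone P ∪ zone Q ∪ zone R| = 105 − 8 + 0 = 97.00.

97.00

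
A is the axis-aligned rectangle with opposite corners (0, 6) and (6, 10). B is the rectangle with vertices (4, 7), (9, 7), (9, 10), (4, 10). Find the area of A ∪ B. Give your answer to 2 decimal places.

By inclusion–exclusion:
Individual areas: |A| = 24, |B| = 15.
|A∩B|: x∈[4,6], y∈[7,10] → 2·3 = 6.
|A ∪ B| = 39 − 6 = 33.00.

33.00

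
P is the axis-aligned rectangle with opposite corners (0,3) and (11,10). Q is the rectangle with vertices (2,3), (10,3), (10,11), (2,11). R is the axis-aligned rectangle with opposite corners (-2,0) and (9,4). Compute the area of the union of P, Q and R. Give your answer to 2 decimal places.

By inclusion–exclusion:
Individual areas: |P| = 77, |Q| = 64, |R| = 44.
|P∩Q|: x∈[2,10], y∈[3,10] → 8·7 = 56.
|P∩R|: x∈[0,9], y∈[3,4] → 9·1 = 9.
|Q∩R|: x∈[2,9], y∈[3,4] → 7·1 = 7.
|P∩Q∩R| = 7.
|P ∪ Q ∪ R| = 185 − 72 + 7 = 120.00.

120.00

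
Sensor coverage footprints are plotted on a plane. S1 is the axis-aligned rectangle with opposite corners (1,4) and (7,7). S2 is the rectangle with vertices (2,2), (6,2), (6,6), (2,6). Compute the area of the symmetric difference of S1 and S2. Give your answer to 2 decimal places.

18.00

|S1∩S2|: x∈[2,6], y∈[4,6] → 4·2 = 8.
|S1 △ S2| = |S1| + |S2| − 2·|S1∩S2| = 18 + 16 − 16 = 18.00.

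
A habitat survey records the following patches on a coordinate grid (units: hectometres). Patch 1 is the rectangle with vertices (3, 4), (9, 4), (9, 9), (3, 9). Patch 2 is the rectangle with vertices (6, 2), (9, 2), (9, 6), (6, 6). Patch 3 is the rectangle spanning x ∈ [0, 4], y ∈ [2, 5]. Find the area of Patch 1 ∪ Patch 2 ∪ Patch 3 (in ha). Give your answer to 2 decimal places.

By inclusion–exclusion:
Individual areas: |Patch 1| = 30, |Patch 2| = 12, |Patch 3| = 12.
|Patch 1∩Patch 2|: x∈[6,9], y∈[4,6] → 3·2 = 6.
|Patch 1∩Patch 3|: x∈[3,4], y∈[4,5] → 1·1 = 1.
|Patch 2∩Patch 3| = 0 (no overlap).
|Patch 1∩Patch 2∩Patch 3| = 0.
|Patch 1 ∪ Patch 2 ∪ Patch 3| = 54 − 7 + 0 = 47.00.

47.00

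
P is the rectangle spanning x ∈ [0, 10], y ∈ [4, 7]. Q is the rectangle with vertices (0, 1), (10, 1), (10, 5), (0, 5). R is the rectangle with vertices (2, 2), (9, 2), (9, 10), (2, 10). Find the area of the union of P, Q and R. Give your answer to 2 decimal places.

By inclusion–exclusion:
Individual areas: |P| = 30, |Q| = 40, |R| = 56.
|P∩Q|: x∈[0,10], y∈[4,5] → 10·1 = 10.
|P∩R|: x∈[2,9], y∈[4,7] → 7·3 = 21.
|Q∩R|: x∈[2,9], y∈[2,5] → 7·3 = 21.
|P∩Q∩R| = 7.
|P ∪ Q ∪ R| = 126 − 52 + 7 = 81.00.

81.00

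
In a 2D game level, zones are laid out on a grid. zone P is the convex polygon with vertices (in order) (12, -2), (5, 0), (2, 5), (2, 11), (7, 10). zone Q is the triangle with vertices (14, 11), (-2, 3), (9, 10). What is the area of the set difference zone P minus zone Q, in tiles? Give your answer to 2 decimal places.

|zone P| = 72, |zone P∩zone Q| = 5.2427.
|zone P ∖ zone Q| = |zone P| − |zone P∩zone Q| = 72 − 5.2427 = 66.76.

66.76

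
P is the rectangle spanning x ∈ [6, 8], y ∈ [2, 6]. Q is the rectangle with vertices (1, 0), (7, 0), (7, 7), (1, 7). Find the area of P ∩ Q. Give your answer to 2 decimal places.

|P∩Q|: x∈[6,7], y∈[2,6] → 1·4 = 4.

4.00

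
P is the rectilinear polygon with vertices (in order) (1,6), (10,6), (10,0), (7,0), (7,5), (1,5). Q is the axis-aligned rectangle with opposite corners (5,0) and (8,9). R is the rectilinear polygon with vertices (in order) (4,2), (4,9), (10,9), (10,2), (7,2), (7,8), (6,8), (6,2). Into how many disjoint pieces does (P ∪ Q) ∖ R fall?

2

(P ∪ Q) ∖ R splits into 2 disjoint pieces (area 16, area 3).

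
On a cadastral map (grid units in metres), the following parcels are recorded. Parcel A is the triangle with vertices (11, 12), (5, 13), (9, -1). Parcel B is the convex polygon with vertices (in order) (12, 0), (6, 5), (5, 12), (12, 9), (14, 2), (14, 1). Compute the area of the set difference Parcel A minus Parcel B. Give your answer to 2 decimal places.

|Parcel A| = 40, |Parcel A∩Parcel B| = 26.7936.
|Parcel A ∖ Parcel B| = |Parcel A| − |Parcel A∩Parcel B| = 40 − 26.7936 = 13.21.

13.21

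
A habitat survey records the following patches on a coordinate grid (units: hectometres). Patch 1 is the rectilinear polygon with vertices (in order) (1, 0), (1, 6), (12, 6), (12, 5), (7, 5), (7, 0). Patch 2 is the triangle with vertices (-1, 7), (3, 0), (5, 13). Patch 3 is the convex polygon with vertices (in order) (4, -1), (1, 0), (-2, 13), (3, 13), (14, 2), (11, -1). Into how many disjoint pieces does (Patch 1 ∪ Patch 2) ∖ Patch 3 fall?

(Patch 1 ∪ Patch 2) ∖ Patch 3 splits into 3 disjoint pieces (area 0.2772, area 0.7333, area 1.5).

3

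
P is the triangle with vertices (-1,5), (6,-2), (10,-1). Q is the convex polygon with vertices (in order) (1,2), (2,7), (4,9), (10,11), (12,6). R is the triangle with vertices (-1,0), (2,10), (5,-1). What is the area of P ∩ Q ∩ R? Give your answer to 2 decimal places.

The intersection is the polygon with vertices (1.344,3.721), (3.1,2.764), (1.733,2.267), (1.167,2.833).
By the shoelace formula its area is 1.39.

1.39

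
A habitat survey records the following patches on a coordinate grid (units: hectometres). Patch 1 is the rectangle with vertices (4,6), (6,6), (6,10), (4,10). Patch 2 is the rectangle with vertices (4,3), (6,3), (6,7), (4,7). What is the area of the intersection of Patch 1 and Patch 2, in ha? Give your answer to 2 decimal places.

|Patch 1∩Patch 2|: x∈[4,6], y∈[6,7] → 2·1 = 2.

2.00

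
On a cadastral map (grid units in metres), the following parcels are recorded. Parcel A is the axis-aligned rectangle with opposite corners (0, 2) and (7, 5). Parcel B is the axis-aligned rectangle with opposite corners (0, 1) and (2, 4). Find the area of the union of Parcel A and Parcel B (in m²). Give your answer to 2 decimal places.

By inclusion–exclusion:
Individual areas: |Parcel A| = 21, |Parcel B| = 6.
|Parcel A∩Parcel B|: x∈[0,2], y∈[2,4] → 2·2 = 4.
|Parcel A ∪ Parcel B| = 27 − 4 = 23.00.

23.00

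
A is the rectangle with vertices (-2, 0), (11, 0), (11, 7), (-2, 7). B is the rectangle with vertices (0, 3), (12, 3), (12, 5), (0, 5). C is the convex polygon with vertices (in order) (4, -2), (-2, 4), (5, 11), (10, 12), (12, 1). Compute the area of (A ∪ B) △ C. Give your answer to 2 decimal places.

|A ∪ B| = 93.
|(A ∪ B) ∩ C| = 78.8655.
|(A ∪ B) △ C| = 93 + 121 − 157.7311 = 56.27.

56.27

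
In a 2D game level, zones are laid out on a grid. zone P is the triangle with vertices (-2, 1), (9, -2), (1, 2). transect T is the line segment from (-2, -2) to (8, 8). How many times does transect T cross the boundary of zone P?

The segment meets the boundary at (1.667,1.667), (0.357,0.357).

2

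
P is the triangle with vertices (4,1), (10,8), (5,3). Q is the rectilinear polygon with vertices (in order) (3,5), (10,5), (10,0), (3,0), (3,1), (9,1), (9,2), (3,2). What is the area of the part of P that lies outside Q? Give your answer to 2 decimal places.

|P| = 2.5, |P∩Q| = 1.6786.
|P ∖ Q| = |P| − |P∩Q| = 2.5 − 1.6786 = 0.82.

0.82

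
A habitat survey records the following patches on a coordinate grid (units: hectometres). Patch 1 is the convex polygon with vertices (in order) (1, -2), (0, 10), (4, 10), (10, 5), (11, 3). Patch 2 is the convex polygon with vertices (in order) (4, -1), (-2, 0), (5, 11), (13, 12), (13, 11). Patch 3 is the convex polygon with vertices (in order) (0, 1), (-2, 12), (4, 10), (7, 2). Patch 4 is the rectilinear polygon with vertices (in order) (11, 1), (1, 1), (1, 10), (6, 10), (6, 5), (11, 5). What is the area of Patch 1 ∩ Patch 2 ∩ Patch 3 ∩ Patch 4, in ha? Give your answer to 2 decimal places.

The intersection is the polygon with vertices (6.75,2.667), (6.16,1.88), (1,1.143), (1,4.714), (4.135,9.64).
By the shoelace formula its area is 29.45.

29.45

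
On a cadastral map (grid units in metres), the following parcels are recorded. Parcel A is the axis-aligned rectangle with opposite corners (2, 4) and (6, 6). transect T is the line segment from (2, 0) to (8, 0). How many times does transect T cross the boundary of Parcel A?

The segment lies entirely outside Parcel A and never meets its boundary.

0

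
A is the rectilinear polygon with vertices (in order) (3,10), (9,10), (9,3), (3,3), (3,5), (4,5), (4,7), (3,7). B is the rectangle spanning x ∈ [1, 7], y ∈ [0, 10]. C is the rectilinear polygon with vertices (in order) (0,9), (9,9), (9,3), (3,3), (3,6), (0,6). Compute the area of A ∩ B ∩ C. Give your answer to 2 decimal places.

22.00

The intersection is the polygon with vertices (7,3), (3,3), (3,5), (4,5), (4,7), (3,7), (3,9), (7,9).
By the shoelace formula its area is 22.00.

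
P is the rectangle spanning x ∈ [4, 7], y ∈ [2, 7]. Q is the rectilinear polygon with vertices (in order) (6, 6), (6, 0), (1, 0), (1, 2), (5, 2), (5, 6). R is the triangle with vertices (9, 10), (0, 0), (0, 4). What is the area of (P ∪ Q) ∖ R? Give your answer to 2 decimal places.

|P ∪ Q| = 25.
|(P ∪ Q) ∩ R| = 3.2111.
|(P ∪ Q) ∖ R| = 25 − 3.2111 = 21.79.

21.79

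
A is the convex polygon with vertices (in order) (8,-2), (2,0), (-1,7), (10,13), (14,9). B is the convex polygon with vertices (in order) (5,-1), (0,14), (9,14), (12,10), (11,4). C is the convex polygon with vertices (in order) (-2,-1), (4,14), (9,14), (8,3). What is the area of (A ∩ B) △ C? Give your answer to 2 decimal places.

|A ∩ B| = 82.7397.
|(A ∩ B) ∩ C| = 46.6366.
|(A ∩ B) △ C| = 82.7397 + 90.5 − 93.2732 = 79.97.

79.97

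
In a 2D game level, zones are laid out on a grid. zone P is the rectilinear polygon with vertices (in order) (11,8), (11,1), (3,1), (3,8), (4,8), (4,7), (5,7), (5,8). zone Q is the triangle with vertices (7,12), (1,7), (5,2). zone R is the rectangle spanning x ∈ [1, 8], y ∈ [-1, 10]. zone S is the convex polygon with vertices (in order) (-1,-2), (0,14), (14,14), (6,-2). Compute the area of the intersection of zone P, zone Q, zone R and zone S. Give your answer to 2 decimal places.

12.10

The intersection is the polygon with vertices (4,7), (5,7), (5,8), (6.2,8), (5,2), (3,4.5), (3,8), (4,8).
By the shoelace formula its area is 12.10.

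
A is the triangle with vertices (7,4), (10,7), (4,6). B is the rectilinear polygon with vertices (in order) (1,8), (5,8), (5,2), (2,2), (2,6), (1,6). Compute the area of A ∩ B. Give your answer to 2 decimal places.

0.42

The intersection is the polygon with vertices (4,6), (5,6.167), (5,5.333).
By the shoelace formula its area is 0.42.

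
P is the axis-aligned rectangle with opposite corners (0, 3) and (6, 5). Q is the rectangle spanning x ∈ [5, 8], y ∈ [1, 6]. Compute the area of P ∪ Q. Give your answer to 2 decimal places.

25.00

By inclusion–exclusion:
Individual areas: |P| = 12, |Q| = 15.
|P∩Q|: x∈[5,6], y∈[3,5] → 1·2 = 2.
|P ∪ Q| = 27 − 2 = 25.00.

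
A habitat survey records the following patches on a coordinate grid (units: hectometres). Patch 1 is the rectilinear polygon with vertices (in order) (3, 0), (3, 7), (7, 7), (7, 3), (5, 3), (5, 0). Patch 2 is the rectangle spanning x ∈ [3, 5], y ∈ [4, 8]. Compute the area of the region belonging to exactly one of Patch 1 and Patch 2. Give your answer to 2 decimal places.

18.00

|Patch 1| = 22, |Patch 2| = 8, |Patch 1∩Patch 2| = 6.
|Patch 1 △ Patch 2| = |Patch 1| + |Patch 2| − 2·|Patch 1∩Patch 2| = 22 + 8 − 12 = 18.00.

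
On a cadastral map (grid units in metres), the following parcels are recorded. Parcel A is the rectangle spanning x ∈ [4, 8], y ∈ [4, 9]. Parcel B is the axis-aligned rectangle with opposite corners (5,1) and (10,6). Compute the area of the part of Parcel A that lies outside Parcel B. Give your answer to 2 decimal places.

|Parcel A∩Parcel B|: x∈[5,8], y∈[4,6] → 3·2 = 6.
|Parcel A| = 20.
|Parcel A ∖ Parcel B| = |Parcel A| − |Parcel A∩Parcel B| = 20 − 6 = 14.00.

14.00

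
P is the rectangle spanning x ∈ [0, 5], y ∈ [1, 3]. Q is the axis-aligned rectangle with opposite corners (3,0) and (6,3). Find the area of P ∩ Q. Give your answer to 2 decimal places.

|P∩Q|: x∈[3,5], y∈[1,3] → 2·2 = 4.

4.00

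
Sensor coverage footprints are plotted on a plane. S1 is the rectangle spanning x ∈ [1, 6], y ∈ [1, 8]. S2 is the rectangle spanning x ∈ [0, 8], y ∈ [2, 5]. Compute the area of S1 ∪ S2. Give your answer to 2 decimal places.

By inclusion–exclusion:
Individual areas: |S1| = 35, |S2| = 24.
|S1∩S2|: x∈[1,6], y∈[2,5] → 5·3 = 15.
|S1 ∪ S2| = 59 − 15 = 44.00.

44.00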